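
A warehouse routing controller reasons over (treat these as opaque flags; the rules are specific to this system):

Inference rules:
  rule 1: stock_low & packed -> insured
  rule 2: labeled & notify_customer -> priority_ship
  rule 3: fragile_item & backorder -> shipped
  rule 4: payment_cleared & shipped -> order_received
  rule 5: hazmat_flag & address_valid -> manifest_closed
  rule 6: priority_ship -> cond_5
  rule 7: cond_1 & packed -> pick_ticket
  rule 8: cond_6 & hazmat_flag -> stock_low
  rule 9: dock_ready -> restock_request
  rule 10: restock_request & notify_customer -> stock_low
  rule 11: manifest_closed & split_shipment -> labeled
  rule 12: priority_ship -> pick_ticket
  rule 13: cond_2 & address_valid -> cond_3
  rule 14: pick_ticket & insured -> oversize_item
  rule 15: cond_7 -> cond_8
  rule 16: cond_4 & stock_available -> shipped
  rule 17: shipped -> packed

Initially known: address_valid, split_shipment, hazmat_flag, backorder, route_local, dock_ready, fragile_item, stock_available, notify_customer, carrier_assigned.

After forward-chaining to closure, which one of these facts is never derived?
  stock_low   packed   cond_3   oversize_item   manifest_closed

Round 1: rule 3 [fragile_item & backorder -> shipped]; rule 5 [hazmat_flag & address_valid -> manifest_closed]; rule 9 [dock_ready -> restock_request]. New: shipped, manifest_closed, restock_request.
Round 2: rule 10 [restock_request & notify_customer -> stock_low]; rule 11 [manifest_closed & split_shipment -> labeled]; rule 17 [shipped -> packed]. New: stock_low, labeled, packed.
Round 3: rule 1 [stock_low & packed -> insured]; rule 2 [labeled & notify_customer -> priority_ship]. New: insured, priority_ship.
Round 4: rule 6 [priority_ship -> cond_5]; rule 12 [priority_ship -> pick_ticket]. New: cond_5, pick_ticket.
Round 5: rule 14 [pick_ticket & insured -> oversize_item]. New: oversize_item.
Derived: manifest_closed (round 1), oversize_item (round 5), packed (round 2), stock_low (round 2). cond_3 never appears in any round.

cond_3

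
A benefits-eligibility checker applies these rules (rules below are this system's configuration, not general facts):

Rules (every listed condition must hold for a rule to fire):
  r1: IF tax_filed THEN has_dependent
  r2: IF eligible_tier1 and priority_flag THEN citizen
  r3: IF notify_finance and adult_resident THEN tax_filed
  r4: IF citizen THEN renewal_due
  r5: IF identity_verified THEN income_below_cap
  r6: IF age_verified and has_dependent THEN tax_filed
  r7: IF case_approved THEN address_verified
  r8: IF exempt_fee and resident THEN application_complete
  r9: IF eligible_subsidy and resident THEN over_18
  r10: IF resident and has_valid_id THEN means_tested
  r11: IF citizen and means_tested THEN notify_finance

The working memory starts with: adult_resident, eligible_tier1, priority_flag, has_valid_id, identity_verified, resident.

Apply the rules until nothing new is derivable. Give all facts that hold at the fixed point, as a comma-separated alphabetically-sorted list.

adult_resident, citizen, eligible_tier1, has_dependent, has_valid_id, identity_verified, income_below_cap, means_tested, notify_finance, priority_flag, renewal_due, resident, tax_filed

Round 1: r2 [IF eligible_tier1 and priority_flag THEN citizen]; r5 [IF identity_verified THEN income_below_cap]; r10 [IF resident and has_valid_id THEN means_tested]. New: citizen, income_below_cap, means_tested.
Round 2: r4 [IF citizen THEN renewal_due]; r11 [IF citizen and means_tested THEN notify_finance]. New: renewal_due, notify_finance.
Round 3: r3 [IF notify_finance and adult_resident THEN tax_filed]. New: tax_filed.
Round 4: r1 [IF tax_filed THEN has_dependent]. New: has_dependent.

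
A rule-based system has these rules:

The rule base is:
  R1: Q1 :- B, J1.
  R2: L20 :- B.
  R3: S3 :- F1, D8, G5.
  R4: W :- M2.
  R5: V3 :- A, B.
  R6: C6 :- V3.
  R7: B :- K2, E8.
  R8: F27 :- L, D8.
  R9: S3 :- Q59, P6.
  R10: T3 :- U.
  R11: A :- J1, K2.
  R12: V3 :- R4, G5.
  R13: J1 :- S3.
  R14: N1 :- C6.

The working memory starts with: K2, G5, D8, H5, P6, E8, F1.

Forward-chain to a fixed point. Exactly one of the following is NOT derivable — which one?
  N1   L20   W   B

W

[1] R3 [S3 :- F1, D8, G5.]; R7 [B :- K2, E8.]. ⇒ new: S3, B.
[2] R2 [L20 :- B.]; R13 [J1 :- S3.]. ⇒ new: L20, J1.
[3] R1 [Q1 :- B, J1.]; R11 [A :- J1, K2.]. ⇒ new: Q1, A.
[4] R5 [V3 :- A, B.]. ⇒ new: V3.
[5] R6 [C6 :- V3.]. ⇒ new: C6.
[6] R14 [N1 :- C6.]. ⇒ new: N1.
Derived: N1 (round 6), L20 (round 2), B (round 1). W never appears in any round.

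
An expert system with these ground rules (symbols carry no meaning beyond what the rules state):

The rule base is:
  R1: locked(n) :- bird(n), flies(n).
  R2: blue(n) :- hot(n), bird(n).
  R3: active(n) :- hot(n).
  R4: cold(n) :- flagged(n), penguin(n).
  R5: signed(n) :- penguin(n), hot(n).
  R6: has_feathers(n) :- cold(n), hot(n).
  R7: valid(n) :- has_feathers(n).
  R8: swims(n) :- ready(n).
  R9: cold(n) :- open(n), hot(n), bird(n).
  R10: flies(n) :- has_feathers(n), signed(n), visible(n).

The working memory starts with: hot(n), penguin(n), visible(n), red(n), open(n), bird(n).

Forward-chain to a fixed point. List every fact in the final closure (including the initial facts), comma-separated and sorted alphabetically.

active(n), bird(n), blue(n), cold(n), flies(n), has_feathers(n), hot(n), locked(n), open(n), penguin(n), red(n), signed(n), valid(n), visible(n)

Round 1: R2 [blue(n) :- hot(n), bird(n).]; R3 [active(n) :- hot(n).]; R5 [signed(n) :- penguin(n), hot(n).]; R9 [cold(n) :- open(n), hot(n), bird(n).]. Adds blue(n), active(n), signed(n), cold(n).
Round 2: R6 [has_feathers(n) :- cold(n), hot(n).]. Adds has_feathers(n).
Round 3: R7 [valid(n) :- has_feathers(n).]; R10 [flies(n) :- has_feathers(n), signed(n), visible(n).]. Adds valid(n), flies(n).
Round 4: R1 [locked(n) :- bird(n), flies(n).]. Adds locked(n).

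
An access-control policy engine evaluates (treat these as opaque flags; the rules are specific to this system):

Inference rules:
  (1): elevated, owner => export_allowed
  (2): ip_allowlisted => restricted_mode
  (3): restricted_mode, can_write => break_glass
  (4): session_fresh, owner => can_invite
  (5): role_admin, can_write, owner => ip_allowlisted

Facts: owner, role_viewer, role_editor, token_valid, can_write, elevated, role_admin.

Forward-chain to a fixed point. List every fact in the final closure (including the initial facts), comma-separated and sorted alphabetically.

break_glass, can_write, elevated, export_allowed, ip_allowlisted, owner, restricted_mode, role_admin, role_editor, role_viewer, token_valid

Round 1: (1) [elevated, owner => export_allowed]; (5) [role_admin, can_write, owner => ip_allowlisted]. New: export_allowed, ip_allowlisted.
Round 2: (2) [ip_allowlisted => restricted_mode]. New: restricted_mode.
Round 3: (3) [restricted_mode, can_write => break_glass]. New: break_glass.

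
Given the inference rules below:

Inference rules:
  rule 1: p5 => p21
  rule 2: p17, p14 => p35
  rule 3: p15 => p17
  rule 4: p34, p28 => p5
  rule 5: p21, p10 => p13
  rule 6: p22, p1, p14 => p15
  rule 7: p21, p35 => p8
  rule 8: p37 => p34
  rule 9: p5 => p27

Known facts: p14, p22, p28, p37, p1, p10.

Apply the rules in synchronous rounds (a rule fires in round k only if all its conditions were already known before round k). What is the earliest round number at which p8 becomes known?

Round 1 — rule 6, rule 8, derive p15, p34.
Round 2 — rule 3, rule 4, derive p17, p5.
Round 3 — rule 1, rule 2, rule 9, derive p21, p35, p27.
Round 4 — rule 5, rule 7, derive p13, p8.
p8 first appears in round 4.

4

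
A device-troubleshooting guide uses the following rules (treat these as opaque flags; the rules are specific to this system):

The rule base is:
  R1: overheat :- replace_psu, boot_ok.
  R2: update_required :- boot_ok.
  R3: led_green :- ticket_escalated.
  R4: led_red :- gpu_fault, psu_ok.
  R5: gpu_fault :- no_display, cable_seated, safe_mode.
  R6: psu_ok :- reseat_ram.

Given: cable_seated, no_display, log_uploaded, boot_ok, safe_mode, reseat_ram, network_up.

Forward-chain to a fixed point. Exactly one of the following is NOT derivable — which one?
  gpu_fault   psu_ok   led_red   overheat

overheat

Round 1 — R2, R5, R6, derive update_required, gpu_fault, psu_ok.
Round 2 — R4, derive led_red.
Derived: gpu_fault (round 1), led_red (round 2), psu_ok (round 1). overheat never appears in any round.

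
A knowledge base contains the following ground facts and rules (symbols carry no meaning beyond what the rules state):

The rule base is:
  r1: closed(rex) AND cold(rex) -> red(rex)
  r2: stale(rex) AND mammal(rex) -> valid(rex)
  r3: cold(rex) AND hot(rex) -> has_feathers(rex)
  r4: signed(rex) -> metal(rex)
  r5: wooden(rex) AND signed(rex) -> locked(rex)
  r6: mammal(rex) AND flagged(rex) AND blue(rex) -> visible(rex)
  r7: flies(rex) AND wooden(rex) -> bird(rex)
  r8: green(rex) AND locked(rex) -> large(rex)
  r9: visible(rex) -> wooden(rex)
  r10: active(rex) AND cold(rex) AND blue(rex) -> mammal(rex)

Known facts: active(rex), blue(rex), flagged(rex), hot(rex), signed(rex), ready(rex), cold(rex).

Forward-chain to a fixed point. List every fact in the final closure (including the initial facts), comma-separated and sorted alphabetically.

Round 1: r3 [cold(rex) AND hot(rex) -> has_feathers(rex)]; r4 [signed(rex) -> metal(rex)]; r10 [active(rex) AND cold(rex) AND blue(rex) -> mammal(rex)]. New: has_feathers(rex), metal(rex), mammal(rex).
Round 2: r6 [mammal(rex) AND flagged(rex) AND blue(rex) -> visible(rex)]. New: visible(rex).
Round 3: r9 [visible(rex) -> wooden(rex)]. New: wooden(rex).
Round 4: r5 [wooden(rex) AND signed(rex) -> locked(rex)]. New: locked(rex).

active(rex), blue(rex), cold(rex), flagged(rex), has_feathers(rex), hot(rex), locked(rex), mammal(rex), metal(rex), ready(rex), signed(rex), visible(rex), wooden(rex)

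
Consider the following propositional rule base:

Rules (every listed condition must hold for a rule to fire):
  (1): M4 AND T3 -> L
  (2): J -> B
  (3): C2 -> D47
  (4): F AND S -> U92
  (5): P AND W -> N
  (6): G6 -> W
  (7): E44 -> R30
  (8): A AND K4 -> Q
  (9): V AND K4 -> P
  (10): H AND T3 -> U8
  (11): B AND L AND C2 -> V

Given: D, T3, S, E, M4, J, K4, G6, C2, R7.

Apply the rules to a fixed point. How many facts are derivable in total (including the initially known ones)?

Round 1 — (1), (2), (3), (6), derive L, B, D47, W.
Round 2 — (11), derive V.
Round 3 — (9), derive P.
Round 4 — (5), derive N.
Closure: {B, C2, D, D47, E, G6, J, K4, L, M4, N, P, R7, S, T3, V, W} — 17 facts.

17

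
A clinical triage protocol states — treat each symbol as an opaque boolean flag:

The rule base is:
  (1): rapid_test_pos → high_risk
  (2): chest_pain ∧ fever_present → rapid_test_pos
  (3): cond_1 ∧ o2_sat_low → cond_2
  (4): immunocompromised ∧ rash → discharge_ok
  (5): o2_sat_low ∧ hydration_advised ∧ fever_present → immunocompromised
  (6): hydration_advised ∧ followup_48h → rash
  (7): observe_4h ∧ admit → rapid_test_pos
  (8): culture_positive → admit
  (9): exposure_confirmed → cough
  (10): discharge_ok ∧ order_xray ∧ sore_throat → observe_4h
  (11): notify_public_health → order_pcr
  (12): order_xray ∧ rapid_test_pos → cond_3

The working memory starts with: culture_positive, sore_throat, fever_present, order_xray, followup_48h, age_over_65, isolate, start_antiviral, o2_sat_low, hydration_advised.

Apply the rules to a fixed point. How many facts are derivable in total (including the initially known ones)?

18

Round 1 fires (5), (6), (8), giving immunocompromised, rash, admit.
Round 2 fires (4), giving discharge_ok.
Round 3 fires (10), giving observe_4h.
Round 4 fires (7), giving rapid_test_pos.
Round 5 fires (1), (12), giving high_risk, cond_3.
Closure: {admit, age_over_65, cond_3, culture_positive, discharge_ok, fever_present, followup_48h, high_risk, hydration_advised, immunocompromised, isolate, o2_sat_low, observe_4h, order_xray, rapid_test_pos, rash, sore_throat, start_antiviral} — 18 facts.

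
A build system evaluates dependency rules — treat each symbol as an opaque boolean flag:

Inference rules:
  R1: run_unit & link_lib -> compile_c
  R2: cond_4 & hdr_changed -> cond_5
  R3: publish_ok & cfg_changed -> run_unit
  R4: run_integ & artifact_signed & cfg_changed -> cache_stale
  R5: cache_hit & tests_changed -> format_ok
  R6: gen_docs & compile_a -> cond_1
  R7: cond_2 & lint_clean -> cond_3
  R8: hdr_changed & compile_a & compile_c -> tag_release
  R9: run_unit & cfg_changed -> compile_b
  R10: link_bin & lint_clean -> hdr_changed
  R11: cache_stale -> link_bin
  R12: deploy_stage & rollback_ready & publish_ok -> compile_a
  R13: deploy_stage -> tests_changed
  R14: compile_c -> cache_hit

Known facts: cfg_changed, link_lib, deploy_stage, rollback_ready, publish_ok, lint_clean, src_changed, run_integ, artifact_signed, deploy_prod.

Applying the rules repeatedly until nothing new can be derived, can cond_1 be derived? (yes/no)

no

[1] R3 [publish_ok & cfg_changed -> run_unit]; R4 [run_integ & artifact_signed & cfg_changed -> cache_stale]; R12 [deploy_stage & rollback_ready & publish_ok -> compile_a]; R13 [deploy_stage -> tests_changed]. ⇒ new: run_unit, cache_stale, compile_a, tests_changed.
[2] R1 [run_unit & link_lib -> compile_c]; R9 [run_unit & cfg_changed -> compile_b]; R11 [cache_stale -> link_bin]. ⇒ new: compile_c, compile_b, link_bin.
[3] R10 [link_bin & lint_clean -> hdr_changed]; R14 [compile_c -> cache_hit]. ⇒ new: hdr_changed, cache_hit.
[4] R5 [cache_hit & tests_changed -> format_ok]; R8 [hdr_changed & compile_a & compile_c -> tag_release]. ⇒ new: format_ok, tag_release.
Fixed point reached. cond_1 is concluded only by R6; R6 needs gen_docs (never derived).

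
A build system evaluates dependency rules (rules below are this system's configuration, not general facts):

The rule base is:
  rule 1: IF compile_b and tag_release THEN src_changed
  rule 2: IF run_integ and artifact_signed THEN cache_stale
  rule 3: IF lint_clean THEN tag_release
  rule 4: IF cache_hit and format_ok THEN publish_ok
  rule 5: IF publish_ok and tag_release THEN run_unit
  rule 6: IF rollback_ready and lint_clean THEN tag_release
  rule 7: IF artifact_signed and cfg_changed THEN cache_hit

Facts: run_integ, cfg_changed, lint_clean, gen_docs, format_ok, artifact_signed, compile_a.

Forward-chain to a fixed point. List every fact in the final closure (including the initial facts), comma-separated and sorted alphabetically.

Round 1: rule 2 [IF run_integ and artifact_signed THEN cache_stale]; rule 3 [IF lint_clean THEN tag_release]; rule 7 [IF artifact_signed and cfg_changed THEN cache_hit]. New: cache_stale, tag_release, cache_hit.
Round 2: rule 4 [IF cache_hit and format_ok THEN publish_ok]. New: publish_ok.
Round 3: rule 5 [IF publish_ok and tag_release THEN run_unit]. New: run_unit.

artifact_signed, cache_hit, cache_stale, cfg_changed, compile_a, format_ok, gen_docs, lint_clean, publish_ok, run_integ, run_unit, tag_release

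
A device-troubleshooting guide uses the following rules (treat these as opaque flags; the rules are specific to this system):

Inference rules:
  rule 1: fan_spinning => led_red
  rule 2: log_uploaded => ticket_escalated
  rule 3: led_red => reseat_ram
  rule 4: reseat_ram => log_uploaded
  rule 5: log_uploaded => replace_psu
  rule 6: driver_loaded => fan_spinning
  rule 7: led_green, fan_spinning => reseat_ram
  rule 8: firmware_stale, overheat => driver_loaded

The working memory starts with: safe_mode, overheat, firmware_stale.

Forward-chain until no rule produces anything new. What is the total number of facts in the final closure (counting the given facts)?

10

Round 1: rule 8 [firmware_stale, overheat => driver_loaded]. New: driver_loaded.
Round 2: rule 6 [driver_loaded => fan_spinning]. New: fan_spinning.
Round 3: rule 1 [fan_spinning => led_red]. New: led_red.
Round 4: rule 3 [led_red => reseat_ram]. New: reseat_ram.
Round 5: rule 4 [reseat_ram => log_uploaded]. New: log_uploaded.
Round 6: rule 2 [log_uploaded => ticket_escalated]; rule 5 [log_uploaded => replace_psu]. New: ticket_escalated, replace_psu.
Closure: {driver_loaded, fan_spinning, firmware_stale, led_red, log_uploaded, overheat, replace_psu, reseat_ram, safe_mode, ticket_escalated} — 10 facts.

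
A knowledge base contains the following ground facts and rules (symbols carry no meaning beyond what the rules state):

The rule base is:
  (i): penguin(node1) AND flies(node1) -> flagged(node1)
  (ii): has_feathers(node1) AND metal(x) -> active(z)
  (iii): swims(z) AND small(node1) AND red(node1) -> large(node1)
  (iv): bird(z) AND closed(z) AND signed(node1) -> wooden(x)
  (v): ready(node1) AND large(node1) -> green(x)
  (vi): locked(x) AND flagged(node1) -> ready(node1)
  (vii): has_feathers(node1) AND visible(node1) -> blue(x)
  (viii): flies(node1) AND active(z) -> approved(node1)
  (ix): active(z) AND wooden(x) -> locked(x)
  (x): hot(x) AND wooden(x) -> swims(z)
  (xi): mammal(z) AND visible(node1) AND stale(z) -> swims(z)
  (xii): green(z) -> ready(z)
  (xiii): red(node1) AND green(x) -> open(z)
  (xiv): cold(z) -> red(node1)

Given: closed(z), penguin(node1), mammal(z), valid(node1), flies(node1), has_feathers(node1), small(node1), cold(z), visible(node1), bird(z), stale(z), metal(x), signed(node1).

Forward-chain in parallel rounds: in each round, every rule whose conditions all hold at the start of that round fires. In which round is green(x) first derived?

Round 1: (i) [penguin(node1) AND flies(node1) -> flagged(node1)]; (ii) [has_feathers(node1) AND metal(x) -> active(z)]; (iv) [bird(z) AND closed(z) AND signed(node1) -> wooden(x)]; (vii) [has_feathers(node1) AND visible(node1) -> blue(x)]; (xi) [mammal(z) AND visible(node1) AND stale(z) -> swims(z)]; (xiv) [cold(z) -> red(node1)]. New: flagged(node1), active(z), wooden(x), blue(x), swims(z), red(node1).
Round 2: (iii) [swims(z) AND small(node1) AND red(node1) -> large(node1)]; (viii) [flies(node1) AND active(z) -> approved(node1)]; (ix) [active(z) AND wooden(x) -> locked(x)]. New: large(node1), approved(node1), locked(x).
Round 3: (vi) [locked(x) AND flagged(node1) -> ready(node1)]. New: ready(node1).
Round 4: (v) [ready(node1) AND large(node1) -> green(x)]. New: green(x).
green(x) first appears in round 4.

4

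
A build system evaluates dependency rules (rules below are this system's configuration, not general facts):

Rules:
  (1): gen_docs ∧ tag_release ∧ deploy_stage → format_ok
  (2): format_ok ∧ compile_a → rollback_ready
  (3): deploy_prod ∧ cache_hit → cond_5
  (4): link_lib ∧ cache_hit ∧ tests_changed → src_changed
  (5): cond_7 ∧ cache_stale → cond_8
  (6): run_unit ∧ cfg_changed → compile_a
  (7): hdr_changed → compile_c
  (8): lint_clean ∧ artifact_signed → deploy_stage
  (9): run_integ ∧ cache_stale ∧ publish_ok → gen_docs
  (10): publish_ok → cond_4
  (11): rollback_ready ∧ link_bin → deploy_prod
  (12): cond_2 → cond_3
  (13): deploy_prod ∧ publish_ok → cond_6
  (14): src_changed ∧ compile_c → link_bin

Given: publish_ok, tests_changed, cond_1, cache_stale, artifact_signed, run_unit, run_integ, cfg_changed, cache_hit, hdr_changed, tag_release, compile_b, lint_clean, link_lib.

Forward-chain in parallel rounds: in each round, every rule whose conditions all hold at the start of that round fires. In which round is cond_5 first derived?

5

Round 1 — (4), (6), (7), (8), (9), (10), derive src_changed, compile_a, compile_c, deploy_stage, gen_docs, cond_4.
Round 2 — (1), (14), derive format_ok, link_bin.
Round 3 — (2), derive rollback_ready.
Round 4 — (11), derive deploy_prod.
Round 5 — (3), (13), derive cond_5, cond_6.
cond_5 first appears in round 5.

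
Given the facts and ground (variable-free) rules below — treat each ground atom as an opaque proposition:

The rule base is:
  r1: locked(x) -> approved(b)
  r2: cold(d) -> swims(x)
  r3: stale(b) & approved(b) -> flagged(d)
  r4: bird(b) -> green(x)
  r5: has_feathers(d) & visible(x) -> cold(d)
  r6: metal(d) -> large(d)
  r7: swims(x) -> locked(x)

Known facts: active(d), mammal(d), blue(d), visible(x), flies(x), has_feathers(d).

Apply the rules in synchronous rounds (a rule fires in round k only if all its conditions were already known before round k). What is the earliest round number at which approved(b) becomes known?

4

Round 1: r5 [has_feathers(d) & visible(x) -> cold(d)]. Adds cold(d).
Round 2: r2 [cold(d) -> swims(x)]. Adds swims(x).
Round 3: r7 [swims(x) -> locked(x)]. Adds locked(x).
Round 4: r1 [locked(x) -> approved(b)]. Adds approved(b).
approved(b) first appears in round 4.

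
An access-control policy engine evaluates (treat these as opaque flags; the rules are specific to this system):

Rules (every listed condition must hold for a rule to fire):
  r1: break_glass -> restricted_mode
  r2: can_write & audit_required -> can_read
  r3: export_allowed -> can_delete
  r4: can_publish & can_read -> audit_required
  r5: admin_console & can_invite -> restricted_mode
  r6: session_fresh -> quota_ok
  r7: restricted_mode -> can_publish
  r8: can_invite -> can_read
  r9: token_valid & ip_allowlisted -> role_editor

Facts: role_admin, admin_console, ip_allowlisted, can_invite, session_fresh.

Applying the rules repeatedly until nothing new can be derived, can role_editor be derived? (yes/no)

Round 1 fires r5, r6, r8, giving restricted_mode, quota_ok, can_read.
Round 2 fires r7, giving can_publish.
Round 3 fires r4, giving audit_required.
Fixed point reached. role_editor is concluded only by r9; r9 needs token_valid (never derived).

no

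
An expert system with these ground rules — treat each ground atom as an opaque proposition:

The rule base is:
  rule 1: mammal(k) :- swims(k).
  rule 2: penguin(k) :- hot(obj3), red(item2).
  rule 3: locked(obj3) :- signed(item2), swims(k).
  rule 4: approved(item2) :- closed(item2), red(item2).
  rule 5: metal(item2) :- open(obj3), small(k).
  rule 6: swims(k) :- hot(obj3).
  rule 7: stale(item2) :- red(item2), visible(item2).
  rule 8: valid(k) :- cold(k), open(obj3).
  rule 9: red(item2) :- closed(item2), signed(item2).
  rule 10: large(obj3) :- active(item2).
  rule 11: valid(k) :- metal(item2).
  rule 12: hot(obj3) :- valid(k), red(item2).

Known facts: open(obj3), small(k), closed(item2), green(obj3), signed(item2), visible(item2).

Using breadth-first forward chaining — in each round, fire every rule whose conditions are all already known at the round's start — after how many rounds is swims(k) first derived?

4

Round 1 — rule 5, rule 9, derive metal(item2), red(item2).
Round 2 — rule 4, rule 7, rule 11, derive approved(item2), stale(item2), valid(k).
Round 3 — rule 12, derive hot(obj3).
Round 4 — rule 2, rule 6, derive penguin(k), swims(k).
swims(k) first appears in round 4.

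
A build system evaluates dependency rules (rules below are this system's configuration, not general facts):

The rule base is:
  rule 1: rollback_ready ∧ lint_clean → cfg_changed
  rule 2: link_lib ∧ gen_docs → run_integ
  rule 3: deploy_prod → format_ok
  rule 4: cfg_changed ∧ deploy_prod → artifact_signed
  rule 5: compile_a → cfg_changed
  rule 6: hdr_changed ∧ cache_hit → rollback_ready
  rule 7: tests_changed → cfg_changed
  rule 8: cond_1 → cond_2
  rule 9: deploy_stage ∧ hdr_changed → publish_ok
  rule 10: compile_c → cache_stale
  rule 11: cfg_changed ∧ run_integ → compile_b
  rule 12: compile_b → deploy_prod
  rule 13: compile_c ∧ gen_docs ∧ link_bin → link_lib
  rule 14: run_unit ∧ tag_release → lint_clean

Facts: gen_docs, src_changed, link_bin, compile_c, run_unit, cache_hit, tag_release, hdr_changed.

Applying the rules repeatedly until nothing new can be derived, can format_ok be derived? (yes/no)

yes

[1] rule 6 [hdr_changed ∧ cache_hit → rollback_ready]; rule 10 [compile_c → cache_stale]; rule 13 [compile_c ∧ gen_docs ∧ link_bin → link_lib]; rule 14 [run_unit ∧ tag_release → lint_clean]. ⇒ new: rollback_ready, cache_stale, link_lib, lint_clean.
[2] rule 1 [rollback_ready ∧ lint_clean → cfg_changed]; rule 2 [link_lib ∧ gen_docs → run_integ]. ⇒ new: cfg_changed, run_integ.
[3] rule 11 [cfg_changed ∧ run_integ → compile_b]. ⇒ new: compile_b.
[4] rule 12 [compile_b → deploy_prod]. ⇒ new: deploy_prod.
[5] rule 3 [deploy_prod → format_ok]; rule 4 [cfg_changed ∧ deploy_prod → artifact_signed]. ⇒ new: format_ok, artifact_signed.
format_ok appears in round 5, so it is derivable.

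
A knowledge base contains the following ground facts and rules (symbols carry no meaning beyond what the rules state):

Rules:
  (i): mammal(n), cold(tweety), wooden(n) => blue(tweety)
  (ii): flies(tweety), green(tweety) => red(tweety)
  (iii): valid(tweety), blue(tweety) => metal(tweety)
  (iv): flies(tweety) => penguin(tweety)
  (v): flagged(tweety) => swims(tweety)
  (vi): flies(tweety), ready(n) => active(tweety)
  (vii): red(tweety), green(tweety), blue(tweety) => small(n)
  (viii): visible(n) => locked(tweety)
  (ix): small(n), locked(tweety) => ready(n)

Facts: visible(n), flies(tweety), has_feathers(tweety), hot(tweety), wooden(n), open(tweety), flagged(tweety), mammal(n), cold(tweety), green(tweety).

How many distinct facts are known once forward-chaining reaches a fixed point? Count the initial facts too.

18

Round 1: (i) [mammal(n), cold(tweety), wooden(n) => blue(tweety)]; (ii) [flies(tweety), green(tweety) => red(tweety)]; (iv) [flies(tweety) => penguin(tweety)]; (v) [flagged(tweety) => swims(tweety)]; (viii) [visible(n) => locked(tweety)]. New: blue(tweety), red(tweety), penguin(tweety), swims(tweety), locked(tweety).
Round 2: (vii) [red(tweety), green(tweety), blue(tweety) => small(n)]. New: small(n).
Round 3: (ix) [small(n), locked(tweety) => ready(n)]. New: ready(n).
Round 4: (vi) [flies(tweety), ready(n) => active(tweety)]. New: active(tweety).
Closure: {active(tweety), blue(tweety), cold(tweety), flagged(tweety), flies(tweety), green(tweety), has_feathers(tweety), hot(tweety), locked(tweety), mammal(n), open(tweety), penguin(tweety), ready(n), red(tweety), small(n), swims(tweety), visible(n), wooden(n)} — 18 facts.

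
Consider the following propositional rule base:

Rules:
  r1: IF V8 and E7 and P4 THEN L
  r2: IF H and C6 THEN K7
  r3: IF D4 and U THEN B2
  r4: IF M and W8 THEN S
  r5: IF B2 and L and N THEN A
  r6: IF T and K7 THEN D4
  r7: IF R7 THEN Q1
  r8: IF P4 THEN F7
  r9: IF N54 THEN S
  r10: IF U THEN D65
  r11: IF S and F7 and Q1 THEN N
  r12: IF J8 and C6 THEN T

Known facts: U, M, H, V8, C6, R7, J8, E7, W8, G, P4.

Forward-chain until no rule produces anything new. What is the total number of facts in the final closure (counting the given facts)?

[1] r1 [IF V8 and E7 and P4 THEN L]; r2 [IF H and C6 THEN K7]; r4 [IF M and W8 THEN S]; r7 [IF R7 THEN Q1]; r8 [IF P4 THEN F7]; r10 [IF U THEN D65]; r12 [IF J8 and C6 THEN T]. ⇒ new: L, K7, S, Q1, F7, D65, T.
[2] r6 [IF T and K7 THEN D4]; r11 [IF S and F7 and Q1 THEN N]. ⇒ new: D4, N.
[3] r3 [IF D4 and U THEN B2]. ⇒ new: B2.
[4] r5 [IF B2 and L and N THEN A]. ⇒ new: A.
Closure: {A, B2, C6, D4, D65, E7, F7, G, H, J8, K7, L, M, N, P4, Q1, R7, S, T, U, V8, W8} — 22 facts.

22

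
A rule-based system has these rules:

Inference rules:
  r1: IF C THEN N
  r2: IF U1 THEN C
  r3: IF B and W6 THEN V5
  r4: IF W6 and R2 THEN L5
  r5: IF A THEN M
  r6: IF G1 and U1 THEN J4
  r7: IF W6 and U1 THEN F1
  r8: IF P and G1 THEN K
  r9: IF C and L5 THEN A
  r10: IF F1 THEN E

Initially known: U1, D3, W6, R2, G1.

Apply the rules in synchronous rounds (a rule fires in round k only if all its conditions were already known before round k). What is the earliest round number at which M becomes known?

Round 1 — r2, r4, r6, r7, derive C, L5, J4, F1.
Round 2 — r1, r9, r10, derive N, A, E.
Round 3 — r5, derive M.
M first appears in round 3.

3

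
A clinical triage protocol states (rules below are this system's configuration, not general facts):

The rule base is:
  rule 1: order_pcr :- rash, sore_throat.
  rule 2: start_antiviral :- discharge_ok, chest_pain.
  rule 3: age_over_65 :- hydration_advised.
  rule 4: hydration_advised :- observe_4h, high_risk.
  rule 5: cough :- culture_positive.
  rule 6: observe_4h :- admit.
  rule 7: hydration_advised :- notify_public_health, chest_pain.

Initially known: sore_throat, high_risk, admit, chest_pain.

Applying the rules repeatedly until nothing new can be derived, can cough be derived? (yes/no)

no

[1] rule 6 [observe_4h :- admit.]. ⇒ new: observe_4h.
[2] rule 4 [hydration_advised :- observe_4h, high_risk.]. ⇒ new: hydration_advised.
[3] rule 3 [age_over_65 :- hydration_advised.]. ⇒ new: age_over_65.
Fixed point reached. cough is concluded only by rule 5; rule 5 needs culture_positive (never derived).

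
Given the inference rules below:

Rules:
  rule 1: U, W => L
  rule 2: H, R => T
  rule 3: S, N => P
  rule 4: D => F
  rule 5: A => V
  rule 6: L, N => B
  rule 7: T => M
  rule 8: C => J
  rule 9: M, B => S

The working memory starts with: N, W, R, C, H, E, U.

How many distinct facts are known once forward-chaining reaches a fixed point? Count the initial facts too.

14

[1] rule 1 [U, W => L]; rule 2 [H, R => T]; rule 8 [C => J]. ⇒ new: L, T, J.
[2] rule 6 [L, N => B]; rule 7 [T => M]. ⇒ new: B, M.
[3] rule 9 [M, B => S]. ⇒ new: S.
[4] rule 3 [S, N => P]. ⇒ new: P.
Closure: {B, C, E, H, J, L, M, N, P, R, S, T, U, W} — 14 facts.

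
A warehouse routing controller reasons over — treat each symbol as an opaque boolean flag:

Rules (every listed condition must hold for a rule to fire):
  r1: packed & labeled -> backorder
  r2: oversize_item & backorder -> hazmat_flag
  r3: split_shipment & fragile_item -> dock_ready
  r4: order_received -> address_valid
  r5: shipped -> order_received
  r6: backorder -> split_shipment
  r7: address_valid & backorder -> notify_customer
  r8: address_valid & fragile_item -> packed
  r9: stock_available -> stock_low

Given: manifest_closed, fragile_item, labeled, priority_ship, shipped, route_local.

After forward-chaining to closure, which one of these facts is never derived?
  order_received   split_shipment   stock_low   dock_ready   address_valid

stock_low

[1] r5 [shipped -> order_received]. ⇒ new: order_received.
[2] r4 [order_received -> address_valid]. ⇒ new: address_valid.
[3] r8 [address_valid & fragile_item -> packed]. ⇒ new: packed.
[4] r1 [packed & labeled -> backorder]. ⇒ new: backorder.
[5] r6 [backorder -> split_shipment]; r7 [address_valid & backorder -> notify_customer]. ⇒ new: split_shipment, notify_customer.
[6] r3 [split_shipment & fragile_item -> dock_ready]. ⇒ new: dock_ready.
Derived: split_shipment (round 5), address_valid (round 2), dock_ready (round 6), order_received (round 1). stock_low never appears in any round.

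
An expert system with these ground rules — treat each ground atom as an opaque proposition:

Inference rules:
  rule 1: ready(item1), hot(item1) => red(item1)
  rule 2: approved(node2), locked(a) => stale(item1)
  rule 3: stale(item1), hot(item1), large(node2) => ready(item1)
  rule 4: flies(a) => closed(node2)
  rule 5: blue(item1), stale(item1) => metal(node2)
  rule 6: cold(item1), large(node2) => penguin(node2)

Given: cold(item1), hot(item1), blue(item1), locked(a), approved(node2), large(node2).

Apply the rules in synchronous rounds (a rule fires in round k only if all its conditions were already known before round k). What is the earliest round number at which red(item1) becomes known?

Round 1: rule 2 [approved(node2), locked(a) => stale(item1)]; rule 6 [cold(item1), large(node2) => penguin(node2)]. Adds stale(item1), penguin(node2).
Round 2: rule 3 [stale(item1), hot(item1), large(node2) => ready(item1)]; rule 5 [blue(item1), stale(item1) => metal(node2)]. Adds ready(item1), metal(node2).
Round 3: rule 1 [ready(item1), hot(item1) => red(item1)]. Adds red(item1).
red(item1) first appears in round 3.

3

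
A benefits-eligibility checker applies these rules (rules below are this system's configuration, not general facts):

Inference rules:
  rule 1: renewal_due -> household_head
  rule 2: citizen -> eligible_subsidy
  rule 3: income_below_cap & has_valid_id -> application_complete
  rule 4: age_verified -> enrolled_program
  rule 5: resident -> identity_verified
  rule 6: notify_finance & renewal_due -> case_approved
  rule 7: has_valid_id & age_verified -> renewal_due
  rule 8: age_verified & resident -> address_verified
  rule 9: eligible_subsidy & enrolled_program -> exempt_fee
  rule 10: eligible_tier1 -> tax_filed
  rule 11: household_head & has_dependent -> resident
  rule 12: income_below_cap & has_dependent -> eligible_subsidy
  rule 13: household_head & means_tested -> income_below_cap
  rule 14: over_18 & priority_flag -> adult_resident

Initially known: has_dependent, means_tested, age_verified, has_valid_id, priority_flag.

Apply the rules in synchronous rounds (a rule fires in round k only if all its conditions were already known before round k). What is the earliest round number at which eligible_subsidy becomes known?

4

Round 1: rule 4 [age_verified -> enrolled_program]; rule 7 [has_valid_id & age_verified -> renewal_due]. New: enrolled_program, renewal_due.
Round 2: rule 1 [renewal_due -> household_head]. New: household_head.
Round 3: rule 11 [household_head & has_dependent -> resident]; rule 13 [household_head & means_tested -> income_below_cap]. New: resident, income_below_cap.
Round 4: rule 3 [income_below_cap & has_valid_id -> application_complete]; rule 5 [resident -> identity_verified]; rule 8 [age_verified & resident -> address_verified]; rule 12 [income_below_cap & has_dependent -> eligible_subsidy]. New: application_complete, identity_verified, address_verified, eligible_subsidy.
eligible_subsidy first appears in round 4.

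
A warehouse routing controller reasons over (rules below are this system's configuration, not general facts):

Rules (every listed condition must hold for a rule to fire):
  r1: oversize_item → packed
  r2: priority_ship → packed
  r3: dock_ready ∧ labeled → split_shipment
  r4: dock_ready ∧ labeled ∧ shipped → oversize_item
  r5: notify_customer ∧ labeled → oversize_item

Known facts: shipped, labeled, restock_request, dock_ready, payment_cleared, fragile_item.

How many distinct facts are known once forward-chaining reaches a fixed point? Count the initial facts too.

Round 1 fires r3, r4, giving split_shipment, oversize_item.
Round 2 fires r1, giving packed.
Closure: {dock_ready, fragile_item, labeled, oversize_item, packed, payment_cleared, restock_request, shipped, split_shipment} — 9 facts.

9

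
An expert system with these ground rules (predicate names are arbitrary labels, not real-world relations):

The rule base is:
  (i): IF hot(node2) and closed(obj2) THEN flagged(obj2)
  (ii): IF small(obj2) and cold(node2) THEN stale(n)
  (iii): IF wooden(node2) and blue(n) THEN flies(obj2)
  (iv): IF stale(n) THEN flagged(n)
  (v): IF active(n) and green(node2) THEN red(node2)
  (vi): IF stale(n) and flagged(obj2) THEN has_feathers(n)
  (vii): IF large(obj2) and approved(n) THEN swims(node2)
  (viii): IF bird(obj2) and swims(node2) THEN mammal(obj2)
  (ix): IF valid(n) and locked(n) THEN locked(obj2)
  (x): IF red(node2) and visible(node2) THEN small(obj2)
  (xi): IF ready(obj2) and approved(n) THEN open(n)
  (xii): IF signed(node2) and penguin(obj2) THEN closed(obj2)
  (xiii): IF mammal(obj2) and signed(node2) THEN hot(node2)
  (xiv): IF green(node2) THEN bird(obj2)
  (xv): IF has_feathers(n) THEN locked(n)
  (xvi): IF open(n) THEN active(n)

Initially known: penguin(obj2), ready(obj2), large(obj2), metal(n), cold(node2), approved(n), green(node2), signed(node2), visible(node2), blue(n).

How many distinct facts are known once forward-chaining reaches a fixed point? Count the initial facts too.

24

Round 1: (vii) [IF large(obj2) and approved(n) THEN swims(node2)]; (xi) [IF ready(obj2) and approved(n) THEN open(n)]; (xii) [IF signed(node2) and penguin(obj2) THEN closed(obj2)]; (xiv) [IF green(node2) THEN bird(obj2)]. New: swims(node2), open(n), closed(obj2), bird(obj2).
Round 2: (viii) [IF bird(obj2) and swims(node2) THEN mammal(obj2)]; (xvi) [IF open(n) THEN active(n)]. New: mammal(obj2), active(n).
Round 3: (v) [IF active(n) and green(node2) THEN red(node2)]; (xiii) [IF mammal(obj2) and signed(node2) THEN hot(node2)]. New: red(node2), hot(node2).
Round 4: (i) [IF hot(node2) and closed(obj2) THEN flagged(obj2)]; (x) [IF red(node2) and visible(node2) THEN small(obj2)]. New: flagged(obj2), small(obj2).
Round 5: (ii) [IF small(obj2) and cold(node2) THEN stale(n)]. New: stale(n).
Round 6: (iv) [IF stale(n) THEN flagged(n)]; (vi) [IF stale(n) and flagged(obj2) THEN has_feathers(n)]. New: flagged(n), has_feathers(n).
Round 7: (xv) [IF has_feathers(n) THEN locked(n)]. New: locked(n).
Closure: {active(n), approved(n), bird(obj2), blue(n), closed(obj2), cold(node2), flagged(n), flagged(obj2), green(node2), has_feathers(n), hot(node2), large(obj2), locked(n), mammal(obj2), metal(n), open(n), penguin(obj2), ready(obj2), red(node2), signed(node2), small(obj2), stale(n), swims(node2), visible(node2)} — 24 facts.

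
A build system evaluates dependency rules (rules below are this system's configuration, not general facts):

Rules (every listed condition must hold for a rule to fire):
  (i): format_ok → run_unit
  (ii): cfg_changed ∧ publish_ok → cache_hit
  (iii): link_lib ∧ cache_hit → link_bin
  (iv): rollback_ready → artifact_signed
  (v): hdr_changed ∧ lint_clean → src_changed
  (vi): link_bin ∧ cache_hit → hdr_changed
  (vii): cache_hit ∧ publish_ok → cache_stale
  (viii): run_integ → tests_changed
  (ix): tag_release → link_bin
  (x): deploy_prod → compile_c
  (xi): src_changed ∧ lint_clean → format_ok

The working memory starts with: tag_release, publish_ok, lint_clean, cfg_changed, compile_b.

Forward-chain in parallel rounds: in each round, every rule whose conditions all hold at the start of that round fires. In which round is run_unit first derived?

Round 1 fires (ii), (ix), giving cache_hit, link_bin.
Round 2 fires (vi), (vii), giving hdr_changed, cache_stale.
Round 3 fires (v), giving src_changed.
Round 4 fires (xi), giving format_ok.
Round 5 fires (i), giving run_unit.
run_unit first appears in round 5.

5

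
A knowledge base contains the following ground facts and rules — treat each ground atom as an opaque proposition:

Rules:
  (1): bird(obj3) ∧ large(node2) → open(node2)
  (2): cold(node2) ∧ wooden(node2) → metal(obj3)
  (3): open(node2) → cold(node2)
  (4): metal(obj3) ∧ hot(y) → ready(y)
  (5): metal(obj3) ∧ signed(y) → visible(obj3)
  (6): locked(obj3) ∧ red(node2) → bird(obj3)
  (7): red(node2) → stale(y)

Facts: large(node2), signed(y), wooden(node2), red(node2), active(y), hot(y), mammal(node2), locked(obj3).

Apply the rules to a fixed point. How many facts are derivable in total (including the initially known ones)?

Round 1 — (6), (7), derive bird(obj3), stale(y).
Round 2 — (1), derive open(node2).
Round 3 — (3), derive cold(node2).
Round 4 — (2), derive metal(obj3).
Round 5 — (4), (5), derive ready(y), visible(obj3).
Closure: {active(y), bird(obj3), cold(node2), hot(y), large(node2), locked(obj3), mammal(node2), metal(obj3), open(node2), ready(y), red(node2), signed(y), stale(y), visible(obj3), wooden(node2)} — 15 facts.

15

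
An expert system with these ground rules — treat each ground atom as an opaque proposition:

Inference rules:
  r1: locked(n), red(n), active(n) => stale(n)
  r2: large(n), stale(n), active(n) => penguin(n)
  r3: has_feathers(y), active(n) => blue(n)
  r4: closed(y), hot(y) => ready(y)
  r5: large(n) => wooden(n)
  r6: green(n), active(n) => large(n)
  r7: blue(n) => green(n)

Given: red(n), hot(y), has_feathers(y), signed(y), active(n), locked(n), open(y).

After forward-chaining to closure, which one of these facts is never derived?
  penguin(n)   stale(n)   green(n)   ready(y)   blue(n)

Round 1: r1 [locked(n), red(n), active(n) => stale(n)]; r3 [has_feathers(y), active(n) => blue(n)]. New: stale(n), blue(n).
Round 2: r7 [blue(n) => green(n)]. New: green(n).
Round 3: r6 [green(n), active(n) => large(n)]. New: large(n).
Round 4: r2 [large(n), stale(n), active(n) => penguin(n)]; r5 [large(n) => wooden(n)]. New: penguin(n), wooden(n).
Derived: blue(n) (round 1), penguin(n) (round 4), green(n) (round 2), stale(n) (round 1). ready(y) never appears in any round.

ready(y)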